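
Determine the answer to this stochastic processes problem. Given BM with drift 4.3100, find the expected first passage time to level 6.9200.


Expected first passage time = a/mu
= 6.9200/4.3100
= 1.6056

1.6056


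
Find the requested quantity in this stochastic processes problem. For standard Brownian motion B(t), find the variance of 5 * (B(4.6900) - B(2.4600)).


Var(alpha*(B(t)-B(s))) = alpha^2 * (t-s)
= 5^2 * (4.6900 - 2.4600)
= 25 * 2.2300
= 55.7500

55.7500


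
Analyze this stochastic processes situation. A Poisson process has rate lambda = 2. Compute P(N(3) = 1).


P(N(t)=k) = (lambda*t)^k * exp(-lambda*t) / k!
lambda*t = 6
= 6^1 * exp(-6) / 1!
= 6 * 0.0025 / 1
= 0.0149

0.0149


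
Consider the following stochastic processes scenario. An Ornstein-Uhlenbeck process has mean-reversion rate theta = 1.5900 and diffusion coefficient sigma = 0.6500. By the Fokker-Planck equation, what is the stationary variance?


Stationary variance = sigma^2 / (2*theta)
= 0.6500^2 / (2*1.5900)
= 0.4225 / 3.1800
= 0.1329

0.1329


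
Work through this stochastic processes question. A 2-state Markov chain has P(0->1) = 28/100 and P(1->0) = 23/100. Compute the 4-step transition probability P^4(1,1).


Computing P^4 by matrix multiplication.
P = [[0.7200, 0.2800], [0.2300, 0.7700]]
After raising P to the power 4:
P^4(1,1) = 0.5750

0.5750


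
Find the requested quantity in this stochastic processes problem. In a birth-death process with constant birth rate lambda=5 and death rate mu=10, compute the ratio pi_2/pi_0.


For birth-death process, pi_n/pi_0 = (lambda/mu)^n
= (5/10)^2
= 0.2500

0.2500


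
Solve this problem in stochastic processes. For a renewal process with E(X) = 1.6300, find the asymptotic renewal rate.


Long-run renewal rate = 1/E(X)
= 1/1.6300
= 0.6135

0.6135


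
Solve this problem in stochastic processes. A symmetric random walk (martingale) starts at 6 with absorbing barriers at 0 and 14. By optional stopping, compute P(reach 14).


By optional stopping theorem: E(M at tau) = M(0) = 6
P(hit 14)*14 + P(hit 0)*0 = 6
P(hit 14) = (6 - 0)/(14 - 0) = 3/7 = 0.4286

0.4286


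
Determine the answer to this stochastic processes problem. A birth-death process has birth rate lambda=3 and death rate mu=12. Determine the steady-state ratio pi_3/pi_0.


For birth-death process, pi_n/pi_0 = (lambda/mu)^n
= (3/12)^3
= 0.0156

0.0156


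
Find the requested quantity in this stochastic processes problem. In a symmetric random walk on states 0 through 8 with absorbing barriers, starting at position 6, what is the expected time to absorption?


For symmetric RW on 0,...,N with absorbing barriers, E(i) = i*(N-i)
E(6) = 6 * 2 = 12

12


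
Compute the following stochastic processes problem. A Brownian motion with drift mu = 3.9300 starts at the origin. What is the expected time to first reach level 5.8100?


Expected first passage time = a/mu
= 5.8100/3.9300
= 1.4784

1.4784


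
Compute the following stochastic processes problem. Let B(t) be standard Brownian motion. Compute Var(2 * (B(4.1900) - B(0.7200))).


Var(alpha*(B(t)-B(s))) = alpha^2 * (t-s)
= 2^2 * (4.1900 - 0.7200)
= 4 * 3.4700
= 13.8800

13.8800


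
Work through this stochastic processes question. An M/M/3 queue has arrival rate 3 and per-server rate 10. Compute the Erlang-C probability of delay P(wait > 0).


a = lambda/mu = 0.3000
rho = a/c = 0.1000
Erlang-C formula applied:
C(c,a) = 0.0037

0.0037


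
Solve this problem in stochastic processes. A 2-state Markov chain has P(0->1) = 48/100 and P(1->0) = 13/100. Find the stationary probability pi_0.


Stationary distribution: pi_0 = p10/(p01+p10), pi_1 = p01/(p01+p10)
p01 = 0.4800, p10 = 0.1300
pi_0 = 0.2131

0.2131


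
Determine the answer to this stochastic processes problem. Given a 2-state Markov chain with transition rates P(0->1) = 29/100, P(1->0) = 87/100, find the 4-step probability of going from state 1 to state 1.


Computing P^4 by matrix multiplication.
P = [[0.7100, 0.2900], [0.8700, 0.1300]]
After raising P to the power 4:
P^4(1,1) = 0.2505

0.2505


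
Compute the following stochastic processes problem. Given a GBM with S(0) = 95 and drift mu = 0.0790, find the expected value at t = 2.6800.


E[S(t)] = S(0) * exp(mu * t)
= 95 * exp(0.0790 * 2.6800)
= 95 * 1.2358
= 117.4012

117.4012


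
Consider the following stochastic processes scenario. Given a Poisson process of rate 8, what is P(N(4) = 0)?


P(N(t)=k) = (lambda*t)^k * exp(-lambda*t) / k!
lambda*t = 32
= 32^0 * exp(-32) / 0!
= 1 * 1.2664e-14 / 1
= 1.2664e-14

1.2664e-14


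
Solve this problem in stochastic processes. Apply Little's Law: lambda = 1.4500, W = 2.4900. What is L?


Little's Law: L = lambda * W
= 1.4500 * 2.4900
= 3.6105

3.6105


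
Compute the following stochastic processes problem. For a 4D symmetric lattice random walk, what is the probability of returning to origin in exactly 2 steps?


P(return in 2 steps) = P(reverse first step) = 1/(2d)
= 1/8
= 0.1250

0.1250


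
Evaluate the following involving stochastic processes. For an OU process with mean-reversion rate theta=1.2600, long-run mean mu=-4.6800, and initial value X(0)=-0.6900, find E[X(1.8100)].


E[X(t)] = mu + (X(0) - mu)*exp(-theta*t)
= -4.6800 + (-0.6900 - -4.6800)*exp(-1.2600*1.8100)
= -4.6800 + 3.9900 * 0.1022
= -4.2721

-4.2721


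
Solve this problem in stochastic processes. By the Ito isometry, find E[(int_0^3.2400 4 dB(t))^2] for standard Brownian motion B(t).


By Ito isometry: E[(int f dB)^2] = int f^2 dt
= 4^2 * 3.2400
= 16 * 3.2400 = 51.8400

51.8400


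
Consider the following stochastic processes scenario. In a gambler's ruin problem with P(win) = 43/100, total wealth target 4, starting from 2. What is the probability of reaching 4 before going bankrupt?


Gambler's ruin formula:
r = q/p = 0.5700/0.4300 = 1.3256
P(win) = (1 - r^i)/(1 - r^N)
= (1 - 1.3256^2)/(1 - 1.3256^4)
= 0.3627

0.3627


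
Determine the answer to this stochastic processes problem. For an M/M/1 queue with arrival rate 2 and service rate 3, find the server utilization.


rho = lambda/mu
= 2/3
= 0.6667

0.6667


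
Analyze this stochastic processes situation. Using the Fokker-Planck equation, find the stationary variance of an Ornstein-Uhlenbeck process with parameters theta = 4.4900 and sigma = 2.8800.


Stationary variance = sigma^2 / (2*theta)
= 2.8800^2 / (2*4.4900)
= 8.2944 / 8.9800
= 0.9237

0.9237


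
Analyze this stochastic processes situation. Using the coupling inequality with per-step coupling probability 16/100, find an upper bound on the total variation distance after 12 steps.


TV distance bound <= (1-delta)^n
= (1 - 0.1600)^12
= 0.8400^12
= 0.1234

0.1234


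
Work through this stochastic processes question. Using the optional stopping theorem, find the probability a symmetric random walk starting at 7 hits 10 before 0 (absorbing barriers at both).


By optional stopping theorem: E(M at tau) = M(0) = 7
P(hit 10)*10 + P(hit 0)*0 = 7
P(hit 10) = (7 - 0)/(10 - 0) = 7/10 = 0.7000

0.7000


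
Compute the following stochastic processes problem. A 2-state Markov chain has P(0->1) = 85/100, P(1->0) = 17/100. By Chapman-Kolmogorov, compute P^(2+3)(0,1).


P^5 = P^2 * P^3
Computing via matrix multiplication of the transition matrix.
Entry (0,1) of P^5 = 0.8333

0.8333


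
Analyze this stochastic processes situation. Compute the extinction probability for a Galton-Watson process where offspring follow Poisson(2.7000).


Since mu = 2.7000 > 1, extinction prob q < 1.
Solve s = exp(mu*(s-1)) iteratively.
q = 0.0844

0.0844


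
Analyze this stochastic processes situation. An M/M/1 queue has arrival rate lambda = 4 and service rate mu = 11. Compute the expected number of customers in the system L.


rho = 4/11 = 0.3636
L = rho/(1-rho)
= 0.3636/0.6364
= 0.5714

0.5714


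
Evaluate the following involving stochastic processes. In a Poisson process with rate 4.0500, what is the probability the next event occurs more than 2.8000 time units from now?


P(X > t) = exp(-lambda * t)
= exp(-4.0500 * 2.8000)
= exp(-11.3400) = 1.1888e-05

1.1888e-05


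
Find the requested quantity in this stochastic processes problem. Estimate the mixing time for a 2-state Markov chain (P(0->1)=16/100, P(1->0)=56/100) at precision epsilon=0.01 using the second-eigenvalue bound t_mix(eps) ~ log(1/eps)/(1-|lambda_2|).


lambda_2 = |1 - p01 - p10| = |1 - 0.1600 - 0.5600| = 0.2800
t_mix ~ log(1/eps)/(1 - |lambda_2|)
= log(100)/(1 - 0.2800) = 4.6052/0.7200
= 6.3961

6.3961


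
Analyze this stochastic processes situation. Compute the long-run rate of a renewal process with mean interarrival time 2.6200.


Long-run renewal rate = 1/E(X)
= 1/2.6200
= 0.3817

0.3817


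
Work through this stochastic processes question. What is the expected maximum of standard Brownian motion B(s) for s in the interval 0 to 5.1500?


E(max B(s)) = sqrt(2t/pi)
= sqrt(2*5.1500/pi)
= sqrt(3.2786)
= 1.8107

1.8107


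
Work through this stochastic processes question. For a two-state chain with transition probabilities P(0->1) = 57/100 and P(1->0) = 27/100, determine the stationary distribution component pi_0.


Stationary distribution: pi_0 = p10/(p01+p10), pi_1 = p01/(p01+p10)
p01 = 0.5700, p10 = 0.2700
pi_0 = 0.3214

0.3214


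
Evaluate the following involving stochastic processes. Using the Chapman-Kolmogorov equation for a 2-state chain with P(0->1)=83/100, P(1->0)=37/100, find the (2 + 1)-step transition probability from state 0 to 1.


P^3 = P^2 * P^1
Computing via matrix multiplication of the transition matrix.
Entry (0,1) of P^3 = 0.6972

0.6972


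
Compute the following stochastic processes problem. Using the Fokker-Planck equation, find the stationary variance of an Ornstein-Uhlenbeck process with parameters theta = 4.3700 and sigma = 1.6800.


Stationary variance = sigma^2 / (2*theta)
= 1.6800^2 / (2*4.3700)
= 2.8224 / 8.7400
= 0.3229

0.3229


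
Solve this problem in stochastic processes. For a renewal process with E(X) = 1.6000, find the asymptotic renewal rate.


Long-run renewal rate = 1/E(X)
= 1/1.6000
= 0.6250

0.6250


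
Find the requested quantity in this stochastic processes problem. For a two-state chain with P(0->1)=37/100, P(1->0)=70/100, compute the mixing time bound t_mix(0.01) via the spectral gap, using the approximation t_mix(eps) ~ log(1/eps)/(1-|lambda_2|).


lambda_2 = |1 - p01 - p10| = |1 - 0.3700 - 0.7000| = 0.0700
t_mix ~ log(1/eps)/(1 - |lambda_2|)
= log(100)/(1 - 0.0700) = 4.6052/0.9300
= 4.9518

4.9518


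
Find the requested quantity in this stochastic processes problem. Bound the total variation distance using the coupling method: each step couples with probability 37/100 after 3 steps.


TV distance bound <= (1-delta)^n
= (1 - 0.3700)^3
= 0.6300^3
= 0.2500

0.2500


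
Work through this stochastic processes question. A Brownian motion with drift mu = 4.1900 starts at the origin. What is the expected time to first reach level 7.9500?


Expected first passage time = a/mu
= 7.9500/4.1900
= 1.8974

1.8974


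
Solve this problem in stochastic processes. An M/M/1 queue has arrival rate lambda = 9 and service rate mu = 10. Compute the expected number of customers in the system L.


rho = 9/10 = 0.9000
L = rho/(1-rho)
= 0.9000/0.1000
= 9.0000

9.0000


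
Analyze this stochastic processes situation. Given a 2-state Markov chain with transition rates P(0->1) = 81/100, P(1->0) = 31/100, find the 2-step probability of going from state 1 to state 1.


Computing P^2 by matrix multiplication.
P = [[0.1900, 0.8100], [0.3100, 0.6900]]
After raising P to the power 2:
P^2(1,1) = 0.7272

0.7272


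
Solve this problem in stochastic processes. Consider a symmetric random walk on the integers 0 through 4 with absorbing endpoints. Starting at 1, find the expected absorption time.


For symmetric RW on 0,...,N with absorbing barriers, E(i) = i*(N-i)
E(1) = 1 * 3 = 3

3


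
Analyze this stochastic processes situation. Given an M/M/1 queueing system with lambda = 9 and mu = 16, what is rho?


rho = lambda/mu
= 9/16
= 0.5625

0.5625


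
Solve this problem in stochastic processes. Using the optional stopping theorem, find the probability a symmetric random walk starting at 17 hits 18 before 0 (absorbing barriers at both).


By optional stopping theorem: E(M at tau) = M(0) = 17
P(hit 18)*18 + P(hit 0)*0 = 17
P(hit 18) = (17 - 0)/(18 - 0) = 17/18 = 0.9444

0.9444


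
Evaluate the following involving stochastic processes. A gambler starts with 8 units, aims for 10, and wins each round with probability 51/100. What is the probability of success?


Gambler's ruin formula:
r = q/p = 0.4900/0.5100 = 0.9608
P(win) = (1 - r^i)/(1 - r^N)
= (1 - 0.9608^8)/(1 - 0.9608^10)
= 0.8307

0.8307


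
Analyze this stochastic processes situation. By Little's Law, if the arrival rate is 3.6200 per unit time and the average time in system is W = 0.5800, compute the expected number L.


Little's Law: L = lambda * W
= 3.6200 * 0.5800
= 2.0996

2.0996


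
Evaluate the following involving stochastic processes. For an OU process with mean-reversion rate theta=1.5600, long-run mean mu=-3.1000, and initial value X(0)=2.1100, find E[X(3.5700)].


E[X(t)] = mu + (X(0) - mu)*exp(-theta*t)
= -3.1000 + (2.1100 - -3.1000)*exp(-1.5600*3.5700)
= -3.1000 + 5.2100 * 0.0038
= -3.0801

-3.0801


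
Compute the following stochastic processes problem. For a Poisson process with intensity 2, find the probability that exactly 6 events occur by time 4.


P(N(t)=k) = (lambda*t)^k * exp(-lambda*t) / k!
lambda*t = 8
= 8^6 * exp(-8) / 6!
= 262144 * 3.3546e-04 / 720
= 0.1221

0.1221


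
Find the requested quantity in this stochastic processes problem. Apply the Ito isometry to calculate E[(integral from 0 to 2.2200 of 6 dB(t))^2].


By Ito isometry: E[(int f dB)^2] = int f^2 dt
= 6^2 * 2.2200
= 36 * 2.2200 = 79.9200

79.9200


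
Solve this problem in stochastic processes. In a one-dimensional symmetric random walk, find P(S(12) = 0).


P(S(12) = 0) = C(12,6) / 4^6
= 924 / 4096
= 0.2256

0.2256


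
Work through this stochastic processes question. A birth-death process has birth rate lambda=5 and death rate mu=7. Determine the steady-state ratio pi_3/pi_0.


For birth-death process, pi_n/pi_0 = (lambda/mu)^n
= (5/7)^3
= 0.3644

0.3644


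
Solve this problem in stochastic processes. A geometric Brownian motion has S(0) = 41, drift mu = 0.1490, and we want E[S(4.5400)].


E[S(t)] = S(0) * exp(mu * t)
= 41 * exp(0.1490 * 4.5400)
= 41 * 1.9669
= 80.6430

80.6430


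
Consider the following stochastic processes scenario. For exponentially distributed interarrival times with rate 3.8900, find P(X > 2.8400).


P(X > t) = exp(-lambda * t)
= exp(-3.8900 * 2.8400)
= exp(-11.0476) = 1.5925e-05

1.5925e-05


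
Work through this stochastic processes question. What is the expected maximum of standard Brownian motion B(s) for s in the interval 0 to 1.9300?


E(max B(s)) = sqrt(2t/pi)
= sqrt(2*1.9300/pi)
= sqrt(1.2287)
= 1.1085

1.1085


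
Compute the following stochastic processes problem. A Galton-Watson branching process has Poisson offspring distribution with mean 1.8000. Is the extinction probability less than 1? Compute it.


Since mu = 1.8000 > 1, extinction prob q < 1.
Solve s = exp(mu*(s-1)) iteratively.
q = 0.2676

0.2676


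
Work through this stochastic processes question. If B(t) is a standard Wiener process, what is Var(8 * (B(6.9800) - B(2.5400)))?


Var(alpha*(B(t)-B(s))) = alpha^2 * (t-s)
= 8^2 * (6.9800 - 2.5400)
= 64 * 4.4400
= 284.1600

284.1600


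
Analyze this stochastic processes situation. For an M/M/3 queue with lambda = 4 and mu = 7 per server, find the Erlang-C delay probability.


a = lambda/mu = 0.5714
rho = a/c = 0.1905
Erlang-C formula applied:
C(c,a) = 0.0217

0.0217


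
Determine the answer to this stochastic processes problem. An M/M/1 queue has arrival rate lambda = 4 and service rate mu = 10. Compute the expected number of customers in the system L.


rho = 4/10 = 0.4000
L = rho/(1-rho)
= 0.4000/0.6000
= 0.6667

0.6667


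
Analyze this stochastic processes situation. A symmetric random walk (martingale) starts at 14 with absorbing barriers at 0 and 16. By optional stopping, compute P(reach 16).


By optional stopping theorem: E(M at tau) = M(0) = 14
P(hit 16)*16 + P(hit 0)*0 = 14
P(hit 16) = (14 - 0)/(16 - 0) = 7/8 = 0.8750

0.8750


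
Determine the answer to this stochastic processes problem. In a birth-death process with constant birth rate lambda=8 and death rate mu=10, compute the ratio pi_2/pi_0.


For birth-death process, pi_n/pi_0 = (lambda/mu)^n
= (8/10)^2
= 0.6400

0.6400


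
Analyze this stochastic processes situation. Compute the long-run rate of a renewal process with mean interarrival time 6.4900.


Long-run renewal rate = 1/E(X)
= 1/6.4900
= 0.1541

0.1541


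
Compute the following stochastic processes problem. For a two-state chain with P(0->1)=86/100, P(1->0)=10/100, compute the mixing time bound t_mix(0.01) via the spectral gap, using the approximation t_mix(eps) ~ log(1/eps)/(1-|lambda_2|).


lambda_2 = |1 - p01 - p10| = |1 - 0.8600 - 0.1000| = 0.0400
t_mix ~ log(1/eps)/(1 - |lambda_2|)
= log(100)/(1 - 0.0400) = 4.6052/0.9600
= 4.7971

4.7971


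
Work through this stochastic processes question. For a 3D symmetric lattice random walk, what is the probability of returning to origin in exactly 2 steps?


P(return in 2 steps) = P(reverse first step) = 1/(2d)
= 1/6
= 0.1667

0.1667


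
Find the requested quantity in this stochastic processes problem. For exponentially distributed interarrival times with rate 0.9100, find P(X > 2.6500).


P(X > t) = exp(-lambda * t)
= exp(-0.9100 * 2.6500)
= exp(-2.4115) = 0.0897

0.0897


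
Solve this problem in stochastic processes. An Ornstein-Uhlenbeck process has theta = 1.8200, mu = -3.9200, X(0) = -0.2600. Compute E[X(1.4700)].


E[X(t)] = mu + (X(0) - mu)*exp(-theta*t)
= -3.9200 + (-0.2600 - -3.9200)*exp(-1.8200*1.4700)
= -3.9200 + 3.6600 * 0.0689
= -3.6679

-3.6679


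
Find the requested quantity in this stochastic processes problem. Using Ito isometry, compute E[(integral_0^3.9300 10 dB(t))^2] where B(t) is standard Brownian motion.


By Ito isometry: E[(int f dB)^2] = int f^2 dt
= 10^2 * 3.9300
= 100 * 3.9300 = 393.0000

393.0000


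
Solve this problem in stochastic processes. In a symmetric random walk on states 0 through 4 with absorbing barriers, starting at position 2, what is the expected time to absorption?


For symmetric RW on 0,...,N with absorbing barriers, E(i) = i*(N-i)
E(2) = 2 * 2 = 4

4


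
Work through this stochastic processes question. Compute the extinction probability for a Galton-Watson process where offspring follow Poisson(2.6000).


Since mu = 2.6000 > 1, extinction prob q < 1.
Solve s = exp(mu*(s-1)) iteratively.
q = 0.0951

0.0951


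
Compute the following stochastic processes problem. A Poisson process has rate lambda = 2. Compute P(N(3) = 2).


P(N(t)=k) = (lambda*t)^k * exp(-lambda*t) / k!
lambda*t = 6
= 6^2 * exp(-6) / 2!
= 36 * 0.0025 / 2
= 0.0446

0.0446


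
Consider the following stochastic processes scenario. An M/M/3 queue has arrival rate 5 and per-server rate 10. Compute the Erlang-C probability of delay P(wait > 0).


a = lambda/mu = 0.5000
rho = a/c = 0.1667
Erlang-C formula applied:
C(c,a) = 0.0152

0.0152


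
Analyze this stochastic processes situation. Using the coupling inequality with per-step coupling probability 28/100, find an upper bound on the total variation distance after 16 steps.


TV distance bound <= (1-delta)^n
= (1 - 0.2800)^16
= 0.7200^16
= 0.0052

0.0052


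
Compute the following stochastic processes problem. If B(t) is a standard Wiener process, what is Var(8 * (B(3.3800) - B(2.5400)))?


Var(alpha*(B(t)-B(s))) = alpha^2 * (t-s)
= 8^2 * (3.3800 - 2.5400)
= 64 * 0.8400
= 53.7600

53.7600


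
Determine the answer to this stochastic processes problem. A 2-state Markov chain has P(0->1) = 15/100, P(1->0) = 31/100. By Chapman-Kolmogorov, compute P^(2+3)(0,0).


P^5 = P^2 * P^3
Computing via matrix multiplication of the transition matrix.
Entry (0,0) of P^5 = 0.6889

0.6889


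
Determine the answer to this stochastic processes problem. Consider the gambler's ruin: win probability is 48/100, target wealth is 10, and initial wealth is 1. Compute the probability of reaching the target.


Gambler's ruin formula:
r = q/p = 0.5200/0.4800 = 1.0833
P(win) = (1 - r^i)/(1 - r^N)
= (1 - 1.0833^1)/(1 - 1.0833^10)
= 0.0679

0.0679


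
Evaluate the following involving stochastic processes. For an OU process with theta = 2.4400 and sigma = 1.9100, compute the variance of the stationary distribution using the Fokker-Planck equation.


Stationary variance = sigma^2 / (2*theta)
= 1.9100^2 / (2*2.4400)
= 3.6481 / 4.8800
= 0.7476

0.7476


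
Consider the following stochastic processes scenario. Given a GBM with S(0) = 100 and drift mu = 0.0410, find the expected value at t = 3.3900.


E[S(t)] = S(0) * exp(mu * t)
= 100 * exp(0.0410 * 3.3900)
= 100 * 1.1491
= 114.9113

114.9113


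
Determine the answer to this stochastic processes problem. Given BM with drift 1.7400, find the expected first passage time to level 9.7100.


Expected first passage time = a/mu
= 9.7100/1.7400
= 5.5805

5.5805


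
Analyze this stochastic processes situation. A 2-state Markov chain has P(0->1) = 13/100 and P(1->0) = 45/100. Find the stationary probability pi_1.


Stationary distribution: pi_0 = p10/(p01+p10), pi_1 = p01/(p01+p10)
p01 = 0.1300, p10 = 0.4500
pi_1 = 0.2241

0.2241


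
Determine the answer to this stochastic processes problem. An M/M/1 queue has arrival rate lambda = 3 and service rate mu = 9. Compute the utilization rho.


rho = lambda/mu
= 3/9
= 0.3333

0.3333


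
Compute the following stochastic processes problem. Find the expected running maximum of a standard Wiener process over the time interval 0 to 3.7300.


E(max B(s)) = sqrt(2t/pi)
= sqrt(2*3.7300/pi)
= sqrt(2.3746)
= 1.5410

1.5410


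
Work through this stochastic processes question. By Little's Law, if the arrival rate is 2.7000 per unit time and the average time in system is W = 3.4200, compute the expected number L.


Little's Law: L = lambda * W
= 2.7000 * 3.4200
= 9.2340

9.2340


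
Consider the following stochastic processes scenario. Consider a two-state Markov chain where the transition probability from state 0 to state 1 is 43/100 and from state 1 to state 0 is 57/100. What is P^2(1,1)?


Computing P^2 by matrix multiplication.
P = [[0.5700, 0.4300], [0.5700, 0.4300]]
After raising P to the power 2:
P^2(1,1) = 0.4300

0.4300


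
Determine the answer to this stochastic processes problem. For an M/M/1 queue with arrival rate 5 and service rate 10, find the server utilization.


rho = lambda/mu
= 5/10
= 0.5000

0.5000


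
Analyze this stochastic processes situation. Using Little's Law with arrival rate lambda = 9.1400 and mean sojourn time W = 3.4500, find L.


Little's Law: L = lambda * W
= 9.1400 * 3.4500
= 31.5330

31.5330


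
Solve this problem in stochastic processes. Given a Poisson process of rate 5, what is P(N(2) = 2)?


P(N(t)=k) = (lambda*t)^k * exp(-lambda*t) / k!
lambda*t = 10
= 10^2 * exp(-10) / 2!
= 100 * 4.5400e-05 / 2
= 0.0023

0.0023


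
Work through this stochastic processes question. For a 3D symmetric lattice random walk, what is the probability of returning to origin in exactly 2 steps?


P(return in 2 steps) = P(reverse first step) = 1/(2d)
= 1/6
= 0.1667

0.1667


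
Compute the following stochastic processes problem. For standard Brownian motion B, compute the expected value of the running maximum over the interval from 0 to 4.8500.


E(max B(s)) = sqrt(2t/pi)
= sqrt(2*4.8500/pi)
= sqrt(3.0876)
= 1.7572

1.7572


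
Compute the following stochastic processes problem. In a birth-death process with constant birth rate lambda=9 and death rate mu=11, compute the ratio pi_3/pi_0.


For birth-death process, pi_n/pi_0 = (lambda/mu)^n
= (9/11)^3
= 0.5477

0.5477


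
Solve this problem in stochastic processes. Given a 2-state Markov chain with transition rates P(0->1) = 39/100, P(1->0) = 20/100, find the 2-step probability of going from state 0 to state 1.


Computing P^2 by matrix multiplication.
P = [[0.6100, 0.3900], [0.2000, 0.8000]]
After raising P to the power 2:
P^2(0,1) = 0.5499

0.5499


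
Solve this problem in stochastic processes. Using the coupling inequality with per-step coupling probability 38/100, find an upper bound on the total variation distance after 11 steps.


TV distance bound <= (1-delta)^n
= (1 - 0.3800)^11
= 0.6200^11
= 0.0052

0.0052


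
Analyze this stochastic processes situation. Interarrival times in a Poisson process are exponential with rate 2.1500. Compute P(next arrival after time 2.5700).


P(X > t) = exp(-lambda * t)
= exp(-2.1500 * 2.5700)
= exp(-5.5255) = 0.0040

0.0040


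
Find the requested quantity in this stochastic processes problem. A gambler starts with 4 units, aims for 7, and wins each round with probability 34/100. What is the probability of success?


Gambler's ruin formula:
r = q/p = 0.6600/0.3400 = 1.9412
P(win) = (1 - r^i)/(1 - r^N)
= (1 - 1.9412^4)/(1 - 1.9412^7)
= 0.1283

0.1283


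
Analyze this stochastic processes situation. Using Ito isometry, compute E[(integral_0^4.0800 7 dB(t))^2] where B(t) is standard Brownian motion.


By Ito isometry: E[(int f dB)^2] = int f^2 dt
= 7^2 * 4.0800
= 49 * 4.0800 = 199.9200

199.9200


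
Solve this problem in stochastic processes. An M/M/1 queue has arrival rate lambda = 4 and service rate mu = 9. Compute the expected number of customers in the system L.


rho = 4/9 = 0.4444
L = rho/(1-rho)
= 0.4444/0.5556
= 0.8000

0.8000


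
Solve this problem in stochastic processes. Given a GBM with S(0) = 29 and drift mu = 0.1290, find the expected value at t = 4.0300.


E[S(t)] = S(0) * exp(mu * t)
= 29 * exp(0.1290 * 4.0300)
= 29 * 1.6818
= 48.7725

48.7725


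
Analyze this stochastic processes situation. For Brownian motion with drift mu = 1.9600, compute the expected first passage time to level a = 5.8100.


Expected first passage time = a/mu
= 5.8100/1.9600
= 2.9643

2.9643


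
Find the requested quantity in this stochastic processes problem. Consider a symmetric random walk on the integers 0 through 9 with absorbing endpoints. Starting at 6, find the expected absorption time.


For symmetric RW on 0,...,N with absorbing barriers, E(i) = i*(N-i)
E(6) = 6 * 3 = 18

18


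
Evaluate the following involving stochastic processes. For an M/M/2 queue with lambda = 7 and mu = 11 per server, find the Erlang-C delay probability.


a = lambda/mu = 0.6364
rho = a/c = 0.3182
Erlang-C formula applied:
C(c,a) = 0.1536

0.1536


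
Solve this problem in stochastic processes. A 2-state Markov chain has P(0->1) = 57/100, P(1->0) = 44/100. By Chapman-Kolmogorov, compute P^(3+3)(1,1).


P^6 = P^3 * P^3
Computing via matrix multiplication of the transition matrix.
Entry (1,1) of P^6 = 0.5644

0.5644


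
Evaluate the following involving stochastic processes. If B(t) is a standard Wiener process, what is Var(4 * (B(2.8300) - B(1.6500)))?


Var(alpha*(B(t)-B(s))) = alpha^2 * (t-s)
= 4^2 * (2.8300 - 1.6500)
= 16 * 1.1800
= 18.8800

18.8800


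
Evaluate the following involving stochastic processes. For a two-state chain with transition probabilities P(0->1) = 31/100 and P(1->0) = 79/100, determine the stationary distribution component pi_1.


Stationary distribution: pi_0 = p10/(p01+p10), pi_1 = p01/(p01+p10)
p01 = 0.3100, p10 = 0.7900
pi_1 = 0.2818

0.2818


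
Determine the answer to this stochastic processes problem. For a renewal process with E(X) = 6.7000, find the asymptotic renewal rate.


Long-run renewal rate = 1/E(X)
= 1/6.7000
= 0.1493

0.1493


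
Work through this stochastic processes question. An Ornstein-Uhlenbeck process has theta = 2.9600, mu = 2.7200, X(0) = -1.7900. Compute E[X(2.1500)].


E[X(t)] = mu + (X(0) - mu)*exp(-theta*t)
= 2.7200 + (-1.7900 - 2.7200)*exp(-2.9600*2.1500)
= 2.7200 + -4.5100 * 0.0017
= 2.7122

2.7122


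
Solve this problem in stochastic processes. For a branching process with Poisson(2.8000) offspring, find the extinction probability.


Since mu = 2.8000 > 1, extinction prob q < 1.
Solve s = exp(mu*(s-1)) iteratively.
q = 0.0750

0.0750


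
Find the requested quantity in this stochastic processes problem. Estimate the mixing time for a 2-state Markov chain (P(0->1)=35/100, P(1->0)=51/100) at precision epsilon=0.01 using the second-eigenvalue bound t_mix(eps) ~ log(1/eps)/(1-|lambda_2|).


lambda_2 = |1 - p01 - p10| = |1 - 0.3500 - 0.5100| = 0.1400
t_mix ~ log(1/eps)/(1 - |lambda_2|)
= log(100)/(1 - 0.1400) = 4.6052/0.8600
= 5.3548

5.3548


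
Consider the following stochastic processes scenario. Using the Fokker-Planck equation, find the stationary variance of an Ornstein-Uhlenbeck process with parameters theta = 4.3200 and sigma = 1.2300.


Stationary variance = sigma^2 / (2*theta)
= 1.2300^2 / (2*4.3200)
= 1.5129 / 8.6400
= 0.1751

0.1751


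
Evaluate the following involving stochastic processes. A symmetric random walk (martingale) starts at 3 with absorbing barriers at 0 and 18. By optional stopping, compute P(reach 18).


By optional stopping theorem: E(M at tau) = M(0) = 3
P(hit 18)*18 + P(hit 0)*0 = 3
P(hit 18) = (3 - 0)/(18 - 0) = 1/6 = 0.1667

0.1667


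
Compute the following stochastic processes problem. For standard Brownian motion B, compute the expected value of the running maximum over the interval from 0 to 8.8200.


E(max B(s)) = sqrt(2t/pi)
= sqrt(2*8.8200/pi)
= sqrt(5.6150)
= 2.3696

2.3696


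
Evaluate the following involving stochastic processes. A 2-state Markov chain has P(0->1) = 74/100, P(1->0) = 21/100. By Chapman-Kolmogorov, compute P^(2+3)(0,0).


P^5 = P^2 * P^3
Computing via matrix multiplication of the transition matrix.
Entry (0,0) of P^5 = 0.2211

0.2211


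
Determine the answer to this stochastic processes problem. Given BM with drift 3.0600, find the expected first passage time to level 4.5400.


Expected first passage time = a/mu
= 4.5400/3.0600
= 1.4837

1.4837


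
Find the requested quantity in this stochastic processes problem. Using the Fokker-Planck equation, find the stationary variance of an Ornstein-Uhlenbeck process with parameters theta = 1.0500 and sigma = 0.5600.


Stationary variance = sigma^2 / (2*theta)
= 0.5600^2 / (2*1.0500)
= 0.3136 / 2.1000
= 0.1493

0.1493


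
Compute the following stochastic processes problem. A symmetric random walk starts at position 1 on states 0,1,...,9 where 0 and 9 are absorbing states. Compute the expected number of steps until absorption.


For symmetric RW on 0,...,N with absorbing barriers, E(i) = i*(N-i)
E(1) = 1 * 8 = 8

8


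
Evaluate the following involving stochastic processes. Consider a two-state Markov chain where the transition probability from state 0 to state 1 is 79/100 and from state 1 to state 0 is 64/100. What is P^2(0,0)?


Computing P^2 by matrix multiplication.
P = [[0.2100, 0.7900], [0.6400, 0.3600]]
After raising P to the power 2:
P^2(0,0) = 0.5497

0.5497


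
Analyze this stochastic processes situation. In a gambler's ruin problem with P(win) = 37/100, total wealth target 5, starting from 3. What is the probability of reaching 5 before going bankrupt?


Gambler's ruin formula:
r = q/p = 0.6300/0.3700 = 1.7027
P(win) = (1 - r^i)/(1 - r^N)
= (1 - 1.7027^3)/(1 - 1.7027^5)
= 0.2957

0.2957


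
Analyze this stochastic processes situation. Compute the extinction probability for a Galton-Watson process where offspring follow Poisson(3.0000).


Since mu = 3.0000 > 1, extinction prob q < 1.
Solve s = exp(mu*(s-1)) iteratively.
q = 0.0595

0.0595


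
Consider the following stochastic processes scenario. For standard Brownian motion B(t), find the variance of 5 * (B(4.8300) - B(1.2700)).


Var(alpha*(B(t)-B(s))) = alpha^2 * (t-s)
= 5^2 * (4.8300 - 1.2700)
= 25 * 3.5600
= 89.0000

89.0000


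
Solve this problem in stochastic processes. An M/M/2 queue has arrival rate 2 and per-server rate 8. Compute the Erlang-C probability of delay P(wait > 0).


a = lambda/mu = 0.2500
rho = a/c = 0.1250
Erlang-C formula applied:
C(c,a) = 0.0278

0.0278


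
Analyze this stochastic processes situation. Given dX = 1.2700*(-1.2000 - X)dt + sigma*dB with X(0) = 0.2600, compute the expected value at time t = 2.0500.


E[X(t)] = mu + (X(0) - mu)*exp(-theta*t)
= -1.2000 + (0.2600 - -1.2000)*exp(-1.2700*2.0500)
= -1.2000 + 1.4600 * 0.0740
= -1.0919

-1.0919


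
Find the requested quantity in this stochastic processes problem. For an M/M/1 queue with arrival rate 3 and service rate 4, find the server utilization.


rho = lambda/mu
= 3/4
= 0.7500

0.7500


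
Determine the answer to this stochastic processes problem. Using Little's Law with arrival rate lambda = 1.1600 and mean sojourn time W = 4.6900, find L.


Little's Law: L = lambda * W
= 1.1600 * 4.6900
= 5.4404

5.4404


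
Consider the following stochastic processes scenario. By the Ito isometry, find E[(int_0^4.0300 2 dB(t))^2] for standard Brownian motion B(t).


By Ito isometry: E[(int f dB)^2] = int f^2 dt
= 2^2 * 4.0300
= 4 * 4.0300 = 16.1200

16.1200


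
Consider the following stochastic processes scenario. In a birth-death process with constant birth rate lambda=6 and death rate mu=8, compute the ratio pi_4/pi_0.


For birth-death process, pi_n/pi_0 = (lambda/mu)^n
= (6/8)^4
= 0.3164

0.3164


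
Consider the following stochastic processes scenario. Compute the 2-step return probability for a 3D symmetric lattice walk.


P(return in 2 steps) = P(reverse first step) = 1/(2d)
= 1/6
= 0.1667

0.1667


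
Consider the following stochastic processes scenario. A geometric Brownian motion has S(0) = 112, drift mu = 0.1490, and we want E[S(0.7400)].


E[S(t)] = S(0) * exp(mu * t)
= 112 * exp(0.1490 * 0.7400)
= 112 * 1.1166
= 125.0557

125.0557


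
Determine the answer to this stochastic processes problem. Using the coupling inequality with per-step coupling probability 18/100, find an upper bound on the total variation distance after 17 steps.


TV distance bound <= (1-delta)^n
= (1 - 0.1800)^17
= 0.8200^17
= 0.0343

0.0343


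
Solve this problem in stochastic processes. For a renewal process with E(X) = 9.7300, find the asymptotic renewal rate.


Long-run renewal rate = 1/E(X)
= 1/9.7300
= 0.1028

0.1028


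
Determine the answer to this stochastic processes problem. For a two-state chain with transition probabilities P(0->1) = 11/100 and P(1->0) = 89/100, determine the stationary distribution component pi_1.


Stationary distribution: pi_0 = p10/(p01+p10), pi_1 = p01/(p01+p10)
p01 = 0.1100, p10 = 0.8900
pi_1 = 0.1100

0.1100


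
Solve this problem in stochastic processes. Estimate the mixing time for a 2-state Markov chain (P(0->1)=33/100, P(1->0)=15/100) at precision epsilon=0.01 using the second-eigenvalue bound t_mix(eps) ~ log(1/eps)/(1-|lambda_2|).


lambda_2 = |1 - p01 - p10| = |1 - 0.3300 - 0.1500| = 0.5200
t_mix ~ log(1/eps)/(1 - |lambda_2|)
= log(100)/(1 - 0.5200) = 4.6052/0.4800
= 9.5941

9.5941


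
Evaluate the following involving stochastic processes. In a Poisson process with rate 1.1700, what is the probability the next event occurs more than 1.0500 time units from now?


P(X > t) = exp(-lambda * t)
= exp(-1.1700 * 1.0500)
= exp(-1.2285) = 0.2927

0.2927


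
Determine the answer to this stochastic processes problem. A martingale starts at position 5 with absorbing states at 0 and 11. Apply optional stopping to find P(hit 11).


By optional stopping theorem: E(M at tau) = M(0) = 5
P(hit 11)*11 + P(hit 0)*0 = 5
P(hit 11) = (5 - 0)/(11 - 0) = 5/11 = 0.4545

0.4545


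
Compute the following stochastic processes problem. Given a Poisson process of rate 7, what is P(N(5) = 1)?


P(N(t)=k) = (lambda*t)^k * exp(-lambda*t) / k!
lambda*t = 35
= 35^1 * exp(-35) / 1!
= 35 * 6.3051e-16 / 1
= 2.2068e-14

2.2068e-14


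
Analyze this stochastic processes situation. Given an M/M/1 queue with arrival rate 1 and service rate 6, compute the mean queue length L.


rho = 1/6 = 0.1667
L = rho/(1-rho)
= 0.1667/0.8333
= 0.2000

0.2000


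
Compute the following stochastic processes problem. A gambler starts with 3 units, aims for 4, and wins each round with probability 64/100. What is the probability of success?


Gambler's ruin formula:
r = q/p = 0.3600/0.6400 = 0.5625
P(win) = (1 - r^i)/(1 - r^N)
= (1 - 0.5625^3)/(1 - 0.5625^4)
= 0.9135

0.9135


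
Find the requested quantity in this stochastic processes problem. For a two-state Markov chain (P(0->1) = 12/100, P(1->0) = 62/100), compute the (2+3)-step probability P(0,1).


P^5 = P^2 * P^3
Computing via matrix multiplication of the transition matrix.
Entry (0,1) of P^5 = 0.1620

0.1620


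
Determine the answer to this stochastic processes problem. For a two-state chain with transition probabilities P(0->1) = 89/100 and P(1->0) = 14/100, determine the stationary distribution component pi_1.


Stationary distribution: pi_0 = p10/(p01+p10), pi_1 = p01/(p01+p10)
p01 = 0.8900, p10 = 0.1400
pi_1 = 0.8641

0.8641


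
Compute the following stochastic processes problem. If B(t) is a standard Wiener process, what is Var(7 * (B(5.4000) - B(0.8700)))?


Var(alpha*(B(t)-B(s))) = alpha^2 * (t-s)
= 7^2 * (5.4000 - 0.8700)
= 49 * 4.5300
= 221.9700

221.9700


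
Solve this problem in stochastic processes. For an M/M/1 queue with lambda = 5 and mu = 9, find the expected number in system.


rho = 5/9 = 0.5556
L = rho/(1-rho)
= 0.5556/0.4444
= 1.2500

1.2500


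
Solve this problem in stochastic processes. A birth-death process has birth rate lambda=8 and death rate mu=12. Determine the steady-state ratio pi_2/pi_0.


For birth-death process, pi_n/pi_0 = (lambda/mu)^n
= (8/12)^2
= 0.4444

0.4444


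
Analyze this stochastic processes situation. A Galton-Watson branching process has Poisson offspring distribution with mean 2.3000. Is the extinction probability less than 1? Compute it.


Since mu = 2.3000 > 1, extinction prob q < 1.
Solve s = exp(mu*(s-1)) iteratively.
q = 0.1376

0.1376


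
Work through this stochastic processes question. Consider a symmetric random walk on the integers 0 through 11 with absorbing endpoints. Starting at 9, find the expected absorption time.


For symmetric RW on 0,...,N with absorbing barriers, E(i) = i*(N-i)
E(9) = 9 * 2 = 18

18


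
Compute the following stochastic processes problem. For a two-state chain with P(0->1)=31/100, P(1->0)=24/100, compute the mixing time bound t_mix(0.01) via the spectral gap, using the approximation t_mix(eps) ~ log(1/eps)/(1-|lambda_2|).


lambda_2 = |1 - p01 - p10| = |1 - 0.3100 - 0.2400| = 0.4500
t_mix ~ log(1/eps)/(1 - |lambda_2|)
= log(100)/(1 - 0.4500) = 4.6052/0.5500
= 8.3730

8.3730


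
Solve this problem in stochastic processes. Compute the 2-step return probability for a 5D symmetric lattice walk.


P(return in 2 steps) = P(reverse first step) = 1/(2d)
= 1/10
= 0.1000

0.1000


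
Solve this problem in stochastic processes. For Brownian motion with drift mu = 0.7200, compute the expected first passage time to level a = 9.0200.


Expected first passage time = a/mu
= 9.0200/0.7200
= 12.5278

12.5278


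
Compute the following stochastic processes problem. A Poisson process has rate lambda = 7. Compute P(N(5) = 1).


P(N(t)=k) = (lambda*t)^k * exp(-lambda*t) / k!
lambda*t = 35
= 35^1 * exp(-35) / 1!
= 35 * 6.3051e-16 / 1
= 2.2068e-14

2.2068e-14
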